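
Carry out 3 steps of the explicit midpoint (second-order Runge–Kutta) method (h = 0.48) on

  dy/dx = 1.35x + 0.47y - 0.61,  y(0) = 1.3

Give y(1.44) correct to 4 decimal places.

3.0208

Midpoint: k1 = f(x_n, y_n); k2 = f(x_n + h/2, y_n + (h/2)·k1); y_{n+1} = y_n + h·k2.
x=0.000000, y=1.300000:
  k1 = f(0.000000, 1.300000) = 0.001000
  k2 = f(0.240000, 1.300240) = 0.325113
  y ← 1.300000 + 0.48·0.325113 = 1.456054
x=0.480000, y=1.456054:
  k1 = f(0.480000, 1.456054) = 0.722345
  k2 = f(0.720000, 1.629417) = 1.127826
  y ← 1.456054 + 0.48·1.127826 = 1.997411
x=0.960000, y=1.997411:
  k1 = f(0.960000, 1.997411) = 1.624783
  k2 = f(1.200000, 2.387359) = 2.132059
  y ← 1.997411 + 0.48·2.132059 = 3.020799
y(1.44) ≈ 3.0208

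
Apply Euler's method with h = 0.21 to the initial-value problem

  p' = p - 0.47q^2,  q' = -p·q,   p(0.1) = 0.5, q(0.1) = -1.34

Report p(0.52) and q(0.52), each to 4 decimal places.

Euler on (p,q): p_{n+1} = p_n + h·p', q_{n+1} = q_n + h·q'.
0.100000: (0.500000, -1.340000); f=(-0.343932, 0.670000) → (0.427774, -1.199300)
0.310000: (0.427774, -1.199300); f=(-0.248236, 0.513030) → (0.375645, -1.091564)
(p(0.52), q(0.52)) ≈ (0.3756, -1.0916)

0.3756, -1.0916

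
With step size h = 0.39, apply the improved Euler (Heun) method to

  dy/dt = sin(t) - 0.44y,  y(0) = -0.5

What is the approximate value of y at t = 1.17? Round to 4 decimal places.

0.2136

Heun: k1 = f(t_n, y_n); k2 = f(t_n + h, y_n + h·k1); y_{n+1} = y_n + (h/2)·(k1 + k2).
t=0.000000, y=-0.500000:
  k1 = f(0.000000, -0.500000) = 0.220000
  k2 = f(0.390000, -0.414200) = 0.562436
  y ← -0.500000 + (0.39/2)·(0.220000 + 0.562436) = -0.347425
t=0.390000, y=-0.347425:
  k1 = f(0.390000, -0.347425) = 0.533055
  k2 = f(0.780000, -0.139533) = 0.764674
  y ← -0.347425 + (0.39/2)·(0.533055 + 0.764674) = -0.094368
t=0.780000, y=-0.094368:
  k1 = f(0.780000, -0.094368) = 0.744801
  k2 = f(1.170000, 0.196105) = 0.834464
  y ← -0.094368 + (0.39/2)·(0.744801 + 0.834464) = 0.213589
y(1.17) ≈ 0.2136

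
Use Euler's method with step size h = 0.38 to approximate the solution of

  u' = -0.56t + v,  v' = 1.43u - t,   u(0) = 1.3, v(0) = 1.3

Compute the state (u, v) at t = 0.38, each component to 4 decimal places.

Euler on (u,v): u_{n+1} = u_n + h·u', v_{n+1} = v_n + h·v'.
0.000000: (1.300000, 1.300000); f=(1.300000, 1.859000) → (1.794000, 2.006420)
(u(0.38), v(0.38)) ≈ (1.7940, 2.0064)

1.7940, 2.0064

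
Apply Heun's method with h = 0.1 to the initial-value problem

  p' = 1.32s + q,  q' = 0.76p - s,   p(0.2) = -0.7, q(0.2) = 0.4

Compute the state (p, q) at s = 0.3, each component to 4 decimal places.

Heun on (p,q): k1 = f(s_n, state_n); k2 = f(s_n + h, state_n + h·k1); state_{n+1} = state_n + (h/2)·(k1 + k2).
0.200000: (-0.700000, 0.400000)
  k1 = (0.664000, -0.732000)
  predictor → (-0.633600, 0.326800)
  k2 = (0.722800, -0.781536)
  → (-0.630660, 0.324323)
(p(0.3), q(0.3)) ≈ (-0.6307, 0.3243)

-0.6307, 0.3243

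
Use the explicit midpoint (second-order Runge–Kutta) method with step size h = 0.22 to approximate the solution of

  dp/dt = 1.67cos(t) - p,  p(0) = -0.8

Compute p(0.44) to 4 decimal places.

Midpoint: k1 = f(t_n, p_n); k2 = f(t_n + h/2, p_n + (h/2)·k1); p_{n+1} = p_n + h·k2.
t=0.000000, p=-0.800000:
  k1 = f(0.000000, -0.800000) = 2.470000
  k2 = f(0.110000, -0.528300) = 2.188207
  p ← -0.800000 + 0.22·2.188207 = -0.318595
t=0.220000, p=-0.318595:
  k1 = f(0.220000, -0.318595) = 1.948343
  k2 = f(0.330000, -0.104277) = 1.684167
  p ← -0.318595 + 0.22·1.684167 = 0.051922
p(0.44) ≈ 0.0519

0.0519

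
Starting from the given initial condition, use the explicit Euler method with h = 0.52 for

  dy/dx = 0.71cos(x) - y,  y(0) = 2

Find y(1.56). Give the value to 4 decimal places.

Euler: y_{n+1} = y_n + h·f(x_n, y_n).
x=0.000000, y=2.000000: f=-1.290000 → y ← 2.000000 + 0.52·(-1.290000) = 1.329200
x=0.520000, y=1.329200: f=-0.713048 → y ← 1.329200 + 0.52·(-0.713048) = 0.958415
x=1.040000, y=0.958415: f=-0.598998 → y ← 0.958415 + 0.52·(-0.598998) = 0.646936
y(1.56) ≈ 0.6469

0.6469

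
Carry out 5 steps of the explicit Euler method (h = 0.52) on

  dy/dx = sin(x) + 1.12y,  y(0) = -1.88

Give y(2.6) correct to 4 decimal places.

-15.2291

Euler: y_{n+1} = y_n + h·f(x_n, y_n).
x=0.000000, y=-1.880000: f=-2.105600 → y ← -1.880000 + 0.52·(-2.105600) = -2.974912
x=0.520000, y=-2.974912: f=-2.835021 → y ← -2.974912 + 0.52·(-2.835021) = -4.449123
x=1.040000, y=-4.449123: f=-4.120614 → y ← -4.449123 + 0.52·(-4.120614) = -6.591842
x=1.560000, y=-6.591842: f=-6.382921 → y ← -6.591842 + 0.52·(-6.382921) = -9.910961
x=2.080000, y=-9.910961: f=-10.227144 → y ← -9.910961 + 0.52·(-10.227144) = -15.229076
y(2.6) ≈ -15.2291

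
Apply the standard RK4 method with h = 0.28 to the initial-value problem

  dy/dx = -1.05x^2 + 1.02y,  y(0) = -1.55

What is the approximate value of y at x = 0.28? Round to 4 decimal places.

RK4: k1 = f(x_n, y_n); k2 = f(x_n + h/2, y_n + (h/2)·k1); k3 = f(x_n + h/2, y_n + (h/2)·k2); k4 = f(x_n + h, y_n + h·k3); y_{n+1} = y_n + (h/6)·(k1 + 2k2 + 2k3 + k4).
x=0.000000, y=-1.550000:
  k1 = f(0.000000, -1.550000) = -1.581000
  k2 = f(0.140000, -1.771340) = -1.827347
  k3 = f(0.140000, -1.805829) = -1.862525
  k4 = f(0.280000, -2.071507) = -2.195257
  y ← -1.550000 + (0.28/6)·(k1 + 2k2 + 2k3 + k4) = -2.070613
y(0.28) ≈ -2.0706

-2.0706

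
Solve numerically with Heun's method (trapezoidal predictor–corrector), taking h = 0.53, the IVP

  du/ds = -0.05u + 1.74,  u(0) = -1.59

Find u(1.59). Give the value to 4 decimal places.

Heun: k1 = f(s_n, u_n); k2 = f(s_n + h, u_n + h·k1); u_{n+1} = u_n + (h/2)·(k1 + k2).
s=0.000000, u=-1.590000:
  k1 = f(0.000000, -1.590000) = 1.819500
  k2 = f(0.530000, -0.625665) = 1.771283
  u ← -1.590000 + (0.53/2)·(1.819500 + 1.771283) = -0.638442
s=0.530000, u=-0.638442:
  k1 = f(0.530000, -0.638442) = 1.771922
  k2 = f(1.060000, 0.300676) = 1.724966
  u ← -0.638442 + (0.53/2)·(1.771922 + 1.724966) = 0.288233
s=1.060000, u=0.288233:
  k1 = f(1.060000, 0.288233) = 1.725588
  k2 = f(1.590000, 1.202795) = 1.679860
  u ← 0.288233 + (0.53/2)·(1.725588 + 1.679860) = 1.190677
u(1.59) ≈ 1.1907

1.1907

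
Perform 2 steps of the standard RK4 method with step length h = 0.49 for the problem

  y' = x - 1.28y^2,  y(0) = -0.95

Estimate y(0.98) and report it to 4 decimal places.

RK4: k1 = f(x_n, y_n); k2 = f(x_n + h/2, y_n + (h/2)·k1); k3 = f(x_n + h/2, y_n + (h/2)·k2); k4 = f(x_n + h, y_n + h·k3); y_{n+1} = y_n + (h/6)·(k1 + 2k2 + 2k3 + k4).
x=0.000000, y=-0.950000:
  k1 = f(0.000000, -0.950000) = -1.155200
  k2 = f(0.245000, -1.233024) = -1.701046
  k3 = f(0.245000, -1.366756) = -2.146069
  k4 = f(0.490000, -2.001574) = -4.638061
  y ← -0.950000 + (0.49/6)·(k1 + 2k2 + 2k3 + k4) = -2.051478
x=0.490000, y=-2.051478:
  k1 = f(0.490000, -2.051478) = -4.896961
  k2 = f(0.735000, -3.251234) = -12.795267
  k3 = f(0.735000, -5.186319) = -33.694313
  k4 = f(0.980000, -18.561692) = -440.026592
  y ← -2.051478 + (0.49/6)·(k1 + 2k2 + 2k3 + k4) = -45.980200
y(0.98) ≈ -45.9802

-45.9802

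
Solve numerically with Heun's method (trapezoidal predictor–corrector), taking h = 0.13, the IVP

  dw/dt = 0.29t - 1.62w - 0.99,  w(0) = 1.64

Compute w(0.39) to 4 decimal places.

Heun: k1 = f(t_n, w_n); k2 = f(t_n + h, w_n + h·k1); w_{n+1} = w_n + (h/2)·(k1 + k2).
t=0.000000, w=1.640000:
  k1 = f(0.000000, 1.640000) = -3.646800
  k2 = f(0.130000, 1.165916) = -2.841084
  w ← 1.640000 + (0.13/2)·(-3.646800 + (-2.841084)) = 1.218288
t=0.130000, w=1.218288:
  k1 = f(0.130000, 1.218288) = -2.925926
  k2 = f(0.260000, 0.837917) = -2.272026
  w ← 1.218288 + (0.13/2)·(-2.925926 + (-2.272026)) = 0.880421
t=0.260000, w=0.880421:
  k1 = f(0.260000, 0.880421) = -2.340882
  k2 = f(0.390000, 0.576106) = -1.810192
  w ← 0.880421 + (0.13/2)·(-2.340882 + (-1.810192)) = 0.610601
w(0.39) ≈ 0.6106

0.6106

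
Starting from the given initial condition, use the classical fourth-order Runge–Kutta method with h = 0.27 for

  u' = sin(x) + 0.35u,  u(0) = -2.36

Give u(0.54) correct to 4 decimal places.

RK4: k1 = f(x_n, u_n); k2 = f(x_n + h/2, u_n + (h/2)·k1); k3 = f(x_n + h/2, u_n + (h/2)·k2); k4 = f(x_n + h, u_n + h·k3); u_{n+1} = u_n + (h/6)·(k1 + 2k2 + 2k3 + k4).
x=0.000000, u=-2.360000:
  k1 = f(0.000000, -2.360000) = -0.826000
  k2 = f(0.135000, -2.471510) = -0.730438
  k3 = f(0.135000, -2.458609) = -0.725923
  k4 = f(0.270000, -2.555999) = -0.627868
  u ← -2.360000 + (0.27/6)·(k1 + 2k2 + 2k3 + k4) = -2.556497
x=0.270000, u=-2.556497:
  k1 = f(0.270000, -2.556497) = -0.628042
  k2 = f(0.405000, -2.641282) = -0.530430
  k3 = f(0.405000, -2.628105) = -0.525818
  k4 = f(0.540000, -2.698467) = -0.430328
  u ← -2.556497 + (0.27/6)·(k1 + 2k2 + 2k3 + k4) = -2.699186
u(0.54) ≈ -2.6992

-2.6992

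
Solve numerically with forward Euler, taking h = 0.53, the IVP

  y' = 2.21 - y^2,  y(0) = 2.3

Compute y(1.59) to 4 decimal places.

Euler: y_{n+1} = y_n + h·f(x_n, y_n).
x=0.000000, y=2.300000: f=-3.080000 → y ← 2.300000 + 0.53·(-3.080000) = 0.667600
x=0.530000, y=0.667600: f=1.764310 → y ← 0.667600 + 0.53·1.764310 = 1.602684
x=1.060000, y=1.602684: f=-0.358597 → y ← 1.602684 + 0.53·(-0.358597) = 1.412628
y(1.59) ≈ 1.4126

1.4126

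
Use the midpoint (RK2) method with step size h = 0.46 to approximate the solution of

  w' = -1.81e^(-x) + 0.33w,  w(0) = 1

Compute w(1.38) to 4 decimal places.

Midpoint: k1 = f(x_n, w_n); k2 = f(x_n + h/2, w_n + (h/2)·k1); w_{n+1} = w_n + h·k2.
x=0.000000, w=1.000000:
  k1 = f(0.000000, 1.000000) = -1.480000
  k2 = f(0.230000, 0.659600) = -1.220438
  w ← 1.000000 + 0.46·(-1.220438) = 0.438599
x=0.460000, w=0.438599:
  k1 = f(0.460000, 0.438599) = -0.997886
  k2 = f(0.690000, 0.209085) = -0.838855
  w ← 0.438599 + 0.46·(-0.838855) = 0.052725
x=0.920000, w=0.052725:
  k1 = f(0.920000, 0.052725) = -0.703920
  k2 = f(1.150000, -0.109176) = -0.609141
  w ← 0.052725 + 0.46·(-0.609141) = -0.227479
w(1.38) ≈ -0.2275

-0.2275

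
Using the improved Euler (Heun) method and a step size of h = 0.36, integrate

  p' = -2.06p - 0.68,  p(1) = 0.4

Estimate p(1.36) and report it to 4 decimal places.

0.0593

Heun: k1 = f(x_n, p_n); k2 = f(x_n + h, p_n + h·k1); p_{n+1} = p_n + (h/2)·(k1 + k2).
x=1.000000, p=0.400000:
  k1 = f(1.000000, 0.400000) = -1.504000
  k2 = f(1.360000, -0.141440) = -0.388634
  p ← 0.400000 + (0.36/2)·(-1.504000 + (-0.388634)) = 0.059326
p(1.36) ≈ 0.0593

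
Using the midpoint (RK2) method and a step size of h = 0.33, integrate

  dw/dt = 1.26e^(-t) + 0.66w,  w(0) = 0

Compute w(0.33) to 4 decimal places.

0.3978

Midpoint: k1 = f(t_n, w_n); k2 = f(t_n + h/2, w_n + (h/2)·k1); w_{n+1} = w_n + h·k2.
t=0.000000, w=0.000000:
  k1 = f(0.000000, 0.000000) = 1.260000
  k2 = f(0.165000, 0.207900) = 1.205560
  w ← 0.000000 + 0.33·1.205560 = 0.397835
w(0.33) ≈ 0.3978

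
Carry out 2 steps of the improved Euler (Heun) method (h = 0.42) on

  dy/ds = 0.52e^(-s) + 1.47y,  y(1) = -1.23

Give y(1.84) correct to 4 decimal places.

-3.7954

Heun: k1 = f(s_n, y_n); k2 = f(s_n + h, y_n + h·k1); y_{n+1} = y_n + (h/2)·(k1 + k2).
s=1.000000, y=-1.230000:
  k1 = f(1.000000, -1.230000) = -1.616803
  k2 = f(1.420000, -1.909057) = -2.680623
  y ← -1.230000 + (0.42/2)·(-1.616803 + (-2.680623)) = -2.132459
s=1.420000, y=-2.132459:
  k1 = f(1.420000, -2.132459) = -3.009024
  k2 = f(1.840000, -3.396249) = -4.909902
  y ← -2.132459 + (0.42/2)·(-3.009024 + (-4.909902)) = -3.795434
y(1.84) ≈ -3.7954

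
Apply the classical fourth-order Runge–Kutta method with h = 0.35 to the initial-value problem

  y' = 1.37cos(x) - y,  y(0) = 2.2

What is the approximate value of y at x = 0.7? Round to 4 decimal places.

1.7175

RK4: k1 = f(x_n, y_n); k2 = f(x_n + h/2, y_n + (h/2)·k1); k3 = f(x_n + h/2, y_n + (h/2)·k2); k4 = f(x_n + h, y_n + h·k3); y_{n+1} = y_n + (h/6)·(k1 + 2k2 + 2k3 + k4).
x=0.000000, y=2.200000:
  k1 = f(0.000000, 2.200000) = -0.830000
  k2 = f(0.175000, 2.054750) = -0.705675
  k3 = f(0.175000, 2.076507) = -0.727432
  k4 = f(0.350000, 1.945399) = -0.658458
  y ← 2.200000 + (0.35/6)·(k1 + 2k2 + 2k3 + k4) = 1.945978
x=0.350000, y=1.945978:
  k1 = f(0.350000, 1.945978) = -0.659037
  k2 = f(0.525000, 1.830646) = -0.645152
  k3 = f(0.525000, 1.833076) = -0.647582
  k4 = f(0.700000, 1.719324) = -0.671490
  y ← 1.945978 + (0.35/6)·(k1 + 2k2 + 2k3 + k4) = 1.717544
y(0.7) ≈ 1.7175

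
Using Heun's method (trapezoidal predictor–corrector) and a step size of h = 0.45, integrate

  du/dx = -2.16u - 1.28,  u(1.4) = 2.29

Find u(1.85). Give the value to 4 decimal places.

Heun: k1 = f(x_n, u_n); k2 = f(x_n + h, u_n + h·k1); u_{n+1} = u_n + (h/2)·(k1 + k2).
x=1.400000, u=2.290000:
  k1 = f(1.400000, 2.290000) = -6.226400
  k2 = f(1.850000, -0.511880) = -0.174339
  u ← 2.290000 + (0.45/2)·(-6.226400 + (-0.174339)) = 0.849834
u(1.85) ≈ 0.8498

0.8498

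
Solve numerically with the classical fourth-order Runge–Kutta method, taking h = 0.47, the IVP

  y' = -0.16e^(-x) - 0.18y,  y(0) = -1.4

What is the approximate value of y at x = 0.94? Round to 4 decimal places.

RK4: k1 = f(x_n, y_n); k2 = f(x_n + h/2, y_n + (h/2)·k1); k3 = f(x_n + h/2, y_n + (h/2)·k2); k4 = f(x_n + h, y_n + h·k3); y_{n+1} = y_n + (h/6)·(k1 + 2k2 + 2k3 + k4).
x=0.000000, y=-1.400000:
  k1 = f(0.000000, -1.400000) = 0.092000
  k2 = f(0.235000, -1.378380) = 0.121617
  k3 = f(0.235000, -1.371420) = 0.120364
  k4 = f(0.470000, -1.343429) = 0.141817
  y ← -1.400000 + (0.47/6)·(k1 + 2k2 + 2k3 + k4) = -1.343774
x=0.470000, y=-1.343774:
  k1 = f(0.470000, -1.343774) = 0.141879
  k2 = f(0.705000, -1.310432) = 0.156820
  k3 = f(0.705000, -1.306921) = 0.156188
  k4 = f(0.940000, -1.270365) = 0.166165
  y ← -1.343774 + (0.47/6)·(k1 + 2k2 + 2k3 + k4) = -1.270606
y(0.94) ≈ -1.2706

-1.2706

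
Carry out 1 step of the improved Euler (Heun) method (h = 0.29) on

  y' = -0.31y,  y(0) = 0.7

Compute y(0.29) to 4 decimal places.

Heun: k1 = f(t_n, y_n); k2 = f(t_n + h, y_n + h·k1); y_{n+1} = y_n + (h/2)·(k1 + k2).
t=0.000000, y=0.700000:
  k1 = f(0.000000, 0.700000) = -0.217000
  k2 = f(0.290000, 0.637070) = -0.197492
  y ← 0.700000 + (0.29/2)·(-0.217000 + (-0.197492)) = 0.639899
y(0.29) ≈ 0.6399

0.6399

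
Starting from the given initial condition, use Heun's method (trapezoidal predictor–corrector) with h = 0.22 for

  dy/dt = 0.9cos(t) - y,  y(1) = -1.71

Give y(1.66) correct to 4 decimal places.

-0.8074

Heun: k1 = f(t_n, y_n); k2 = f(t_n + h, y_n + h·k1); y_{n+1} = y_n + (h/2)·(k1 + k2).
t=1.000000, y=-1.710000:
  k1 = f(1.000000, -1.710000) = 2.196272
  k2 = f(1.220000, -1.226820) = 1.536101
  y ← -1.710000 + (0.22/2)·(2.196272 + 1.536101) = -1.299439
t=1.220000, y=-1.299439:
  k1 = f(1.220000, -1.299439) = 1.608720
  k2 = f(1.440000, -0.945521) = 1.062902
  y ← -1.299439 + (0.22/2)·(1.608720 + 1.062902) = -1.005561
t=1.440000, y=-1.005561:
  k1 = f(1.440000, -1.005561) = 1.122942
  k2 = f(1.660000, -0.758513) = 0.678336
  y ← -1.005561 + (0.22/2)·(1.122942 + 0.678336) = -0.807420
y(1.66) ≈ -0.8074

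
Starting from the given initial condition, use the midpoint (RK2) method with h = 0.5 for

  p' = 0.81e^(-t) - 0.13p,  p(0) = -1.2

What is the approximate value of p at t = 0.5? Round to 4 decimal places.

-0.8223

Midpoint: k1 = f(t_n, p_n); k2 = f(t_n + h/2, p_n + (h/2)·k1); p_{n+1} = p_n + h·k2.
t=0.000000, p=-1.200000:
  k1 = f(0.000000, -1.200000) = 0.966000
  k2 = f(0.250000, -0.958500) = 0.755434
  p ← -1.200000 + 0.5·0.755434 = -0.822283
p(0.5) ≈ -0.8223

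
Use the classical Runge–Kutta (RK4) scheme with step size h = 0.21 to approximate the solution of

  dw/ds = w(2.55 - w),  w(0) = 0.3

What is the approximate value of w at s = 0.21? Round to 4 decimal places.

0.4730

RK4: k1 = f(s_n, w_n); k2 = f(s_n + h/2, w_n + (h/2)·k1); k3 = f(s_n + h/2, w_n + (h/2)·k2); k4 = f(s_n + h, w_n + h·k3); w_{n+1} = w_n + (h/6)·(k1 + 2k2 + 2k3 + k4).
s=0.000000, w=0.300000:
  k1 = f(0.000000, 0.300000) = 0.675000
  k2 = f(0.105000, 0.370875) = 0.808183
  k3 = f(0.105000, 0.384859) = 0.833274
  k4 = f(0.210000, 0.474988) = 0.985605
  w ← 0.300000 + (0.21/6)·(k1 + 2k2 + 2k3 + k4) = 0.473023
w(0.21) ≈ 0.4730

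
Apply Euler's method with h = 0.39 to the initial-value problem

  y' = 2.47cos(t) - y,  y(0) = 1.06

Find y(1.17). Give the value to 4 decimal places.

1.8274

Euler: y_{n+1} = y_n + h·f(t_n, y_n).
t=0.000000, y=1.060000: f=1.410000 → y ← 1.060000 + 0.39·1.410000 = 1.609900
t=0.390000, y=1.609900: f=0.674625 → y ← 1.609900 + 0.39·0.674625 = 1.873004
t=0.780000, y=1.873004: f=-0.117047 → y ← 1.873004 + 0.39·(-0.117047) = 1.827355
y(1.17) ≈ 1.8274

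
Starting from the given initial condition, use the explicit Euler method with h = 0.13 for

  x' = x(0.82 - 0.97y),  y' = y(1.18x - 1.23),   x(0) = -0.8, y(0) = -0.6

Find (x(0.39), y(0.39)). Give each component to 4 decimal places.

Euler on (x,y): x_{n+1} = x_n + h·x', y_{n+1} = y_n + h·y'.
0.000000: (-0.800000, -0.600000); f=(-1.121600, 1.304400) → (-0.945808, -0.430428)
0.130000: (-0.945808, -0.430428); f=(-1.170452, 1.009807) → (-1.097967, -0.299153)
0.260000: (-1.097967, -0.299153); f=(-1.218939, 0.755541) → (-1.256429, -0.200933)
(x(0.39), y(0.39)) ≈ (-1.2564, -0.2009)

-1.2564, -0.2009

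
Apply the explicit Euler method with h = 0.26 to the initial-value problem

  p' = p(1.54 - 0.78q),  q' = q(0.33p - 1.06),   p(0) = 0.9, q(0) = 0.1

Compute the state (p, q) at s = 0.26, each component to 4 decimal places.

Euler on (p,q): p_{n+1} = p_n + h·p', q_{n+1} = q_n + h·q'.
0.000000: (0.900000, 0.100000); f=(1.315800, -0.076300) → (1.242108, 0.080162)
(p(0.26), q(0.26)) ≈ (1.2421, 0.0802)

1.2421, 0.0802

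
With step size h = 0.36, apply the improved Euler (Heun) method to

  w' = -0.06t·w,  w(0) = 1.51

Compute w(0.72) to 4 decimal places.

Heun: k1 = f(t_n, w_n); k2 = f(t_n + h, w_n + h·k1); w_{n+1} = w_n + (h/2)·(k1 + k2).
t=0.000000, w=1.510000:
  k1 = f(0.000000, 1.510000) = 0.000000
  k2 = f(0.360000, 1.510000) = -0.032616
  w ← 1.510000 + (0.36/2)·(0.000000 + (-0.032616)) = 1.504129
t=0.360000, w=1.504129:
  k1 = f(0.360000, 1.504129) = -0.032489
  k2 = f(0.720000, 1.492433) = -0.064473
  w ← 1.504129 + (0.36/2)·(-0.032489 + (-0.064473)) = 1.486676
w(0.72) ≈ 1.4867

1.4867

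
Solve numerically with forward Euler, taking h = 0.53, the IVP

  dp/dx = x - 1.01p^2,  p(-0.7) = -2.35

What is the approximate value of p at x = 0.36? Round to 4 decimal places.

Euler: p_{n+1} = p_n + h·f(x_n, p_n).
x=-0.700000, p=-2.350000: f=-6.277725 → p ← -2.350000 + 0.53·(-6.277725) = -5.677194
x=-0.170000, p=-5.677194: f=-32.722840 → p ← -5.677194 + 0.53·(-32.722840) = -23.020299
p(0.36) ≈ -23.0203

-23.0203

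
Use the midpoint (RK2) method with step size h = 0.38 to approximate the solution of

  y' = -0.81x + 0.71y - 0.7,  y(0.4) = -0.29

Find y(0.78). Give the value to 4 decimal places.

-0.8789

Midpoint: k1 = f(x_n, y_n); k2 = f(x_n + h/2, y_n + (h/2)·k1); y_{n+1} = y_n + h·k2.
x=0.400000, y=-0.290000:
  k1 = f(0.400000, -0.290000) = -1.229900
  k2 = f(0.590000, -0.523681) = -1.549714
  y ← -0.290000 + 0.38·(-1.549714) = -0.878891
y(0.78) ≈ -0.8789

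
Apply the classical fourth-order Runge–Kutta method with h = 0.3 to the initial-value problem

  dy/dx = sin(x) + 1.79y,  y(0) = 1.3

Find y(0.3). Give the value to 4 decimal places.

2.2774

RK4: k1 = f(x_n, y_n); k2 = f(x_n + h/2, y_n + (h/2)·k1); k3 = f(x_n + h/2, y_n + (h/2)·k2); k4 = f(x_n + h, y_n + h·k3); y_{n+1} = y_n + (h/6)·(k1 + 2k2 + 2k3 + k4).
x=0.000000, y=1.300000:
  k1 = f(0.000000, 1.300000) = 2.327000
  k2 = f(0.150000, 1.649050) = 3.101238
  k3 = f(0.150000, 1.765186) = 3.309120
  k4 = f(0.300000, 2.292736) = 4.399518
  y ← 1.300000 + (0.3/6)·(k1 + 2k2 + 2k3 + k4) = 2.277362
y(0.3) ≈ 2.2774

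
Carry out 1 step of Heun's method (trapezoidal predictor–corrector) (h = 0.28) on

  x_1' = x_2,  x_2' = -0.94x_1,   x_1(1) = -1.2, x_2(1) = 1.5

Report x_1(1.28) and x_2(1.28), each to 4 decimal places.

-0.7358, 1.7606

Heun on (x_1,x_2): k1 = f(s_n, state_n); k2 = f(s_n + h, state_n + h·k1); state_{n+1} = state_n + (h/2)·(k1 + k2).
1.000000: (-1.200000, 1.500000)
  k1 = (1.500000, 1.128000)
  predictor → (-0.780000, 1.815840)
  k2 = (1.815840, 0.733200)
  → (-0.735782, 1.760568)
(x_1(1.28), x_2(1.28)) ≈ (-0.7358, 1.7606)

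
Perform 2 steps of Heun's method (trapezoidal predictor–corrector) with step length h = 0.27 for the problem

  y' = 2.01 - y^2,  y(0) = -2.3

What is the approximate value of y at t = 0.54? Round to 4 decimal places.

Heun: k1 = f(t_n, y_n); k2 = f(t_n + h, y_n + h·k1); y_{n+1} = y_n + (h/2)·(k1 + k2).
t=0.000000, y=-2.300000:
  k1 = f(0.000000, -2.300000) = -3.280000
  k2 = f(0.270000, -3.185600) = -8.138047
  y ← -2.300000 + (0.27/2)·(-3.280000 + (-8.138047)) = -3.841436
t=0.270000, y=-3.841436:
  k1 = f(0.270000, -3.841436) = -12.746634
  k2 = f(0.540000, -7.283027) = -51.032489
  y ← -3.841436 + (0.27/2)·(-12.746634 + (-51.032489)) = -12.451618
y(0.54) ≈ -12.4516

-12.4516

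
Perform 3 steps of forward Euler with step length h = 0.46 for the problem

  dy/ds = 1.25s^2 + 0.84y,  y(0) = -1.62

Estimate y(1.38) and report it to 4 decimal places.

Euler: y_{n+1} = y_n + h·f(s_n, y_n).
s=0.000000, y=-1.620000: f=-1.360800 → y ← -1.620000 + 0.46·(-1.360800) = -2.245968
s=0.460000, y=-2.245968: f=-1.622113 → y ← -2.245968 + 0.46·(-1.622113) = -2.992140
s=0.920000, y=-2.992140: f=-1.455398 → y ← -2.992140 + 0.46·(-1.455398) = -3.661623
y(1.38) ≈ -3.6616

-3.6616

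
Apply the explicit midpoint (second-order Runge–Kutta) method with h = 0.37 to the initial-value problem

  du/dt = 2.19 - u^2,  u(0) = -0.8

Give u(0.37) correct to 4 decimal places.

-0.0872

Midpoint: k1 = f(t_n, u_n); k2 = f(t_n + h/2, u_n + (h/2)·k1); u_{n+1} = u_n + h·k2.
t=0.000000, u=-0.800000:
  k1 = f(0.000000, -0.800000) = 1.550000
  k2 = f(0.185000, -0.513250) = 1.926574
  u ← -0.800000 + 0.37·1.926574 = -0.087167
u(0.37) ≈ -0.0872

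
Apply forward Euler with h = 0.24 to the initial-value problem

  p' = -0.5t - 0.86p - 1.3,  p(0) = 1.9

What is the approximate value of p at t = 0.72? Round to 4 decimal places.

Euler: p_{n+1} = p_n + h·f(t_n, p_n).
t=0.000000, p=1.900000: f=-2.934000 → p ← 1.900000 + 0.24·(-2.934000) = 1.195840
t=0.240000, p=1.195840: f=-2.448422 → p ← 1.195840 + 0.24·(-2.448422) = 0.608219
t=0.480000, p=0.608219: f=-2.063068 → p ← 0.608219 + 0.24·(-2.063068) = 0.113082
p(0.72) ≈ 0.1131

0.1131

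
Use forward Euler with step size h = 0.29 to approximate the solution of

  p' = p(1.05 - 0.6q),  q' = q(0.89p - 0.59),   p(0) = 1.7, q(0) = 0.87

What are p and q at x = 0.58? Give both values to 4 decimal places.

2.1810, 1.4722

Euler on (p,q): p_{n+1} = p_n + h·p', q_{n+1} = q_n + h·q'.
0.000000: (1.700000, 0.870000); f=(0.897600, 0.803010) → (1.960304, 1.102873)
0.290000: (1.960304, 1.102873); f=(0.761140, 1.273455) → (2.181034, 1.472175)
(p(0.58), q(0.58)) ≈ (2.1810, 1.4722)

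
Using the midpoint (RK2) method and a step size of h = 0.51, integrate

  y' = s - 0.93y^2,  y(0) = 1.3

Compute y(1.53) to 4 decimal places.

Midpoint: k1 = f(s_n, y_n); k2 = f(s_n + h/2, y_n + (h/2)·k1); y_{n+1} = y_n + h·k2.
s=0.000000, y=1.300000:
  k1 = f(0.000000, 1.300000) = -1.571700
  k2 = f(0.255000, 0.899217) = -0.496989
  y ← 1.300000 + 0.51·(-0.496989) = 1.046536
s=0.510000, y=1.046536:
  k1 = f(0.510000, 1.046536) = -0.508570
  k2 = f(0.765000, 0.916850) = -0.016771
  y ← 1.046536 + 0.51·(-0.016771) = 1.037982
s=1.020000, y=1.037982:
  k1 = f(1.020000, 1.037982) = 0.018011
  k2 = f(1.275000, 1.042575) = 0.264124
  y ← 1.037982 + 0.51·0.264124 = 1.172686
y(1.53) ≈ 1.1727

1.1727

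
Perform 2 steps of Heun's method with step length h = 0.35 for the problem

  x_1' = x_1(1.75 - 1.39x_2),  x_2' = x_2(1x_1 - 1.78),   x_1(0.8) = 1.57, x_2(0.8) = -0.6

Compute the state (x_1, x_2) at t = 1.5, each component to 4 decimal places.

Heun on (x_1,x_2): k1 = f(t_n, state_n); k2 = f(t_n + h, state_n + h·k1); state_{n+1} = state_n + (h/2)·(k1 + k2).
0.800000: (1.570000, -0.600000)
  k1 = (4.056880, 0.126000)
  predictor → (2.989908, -0.555900)
  k2 = (7.542644, -0.672588)
  → (3.599917, -0.695653)
1.150000: (3.599917, -0.695653)
  k1 = (9.780821, -1.266030)
  predictor → (7.023204, -1.138763)
  k2 = (23.407504, -5.970769)
  → (9.407874, -1.962093)
(x_1(1.5), x_2(1.5)) ≈ (9.4079, -1.9621)

9.4079, -1.9621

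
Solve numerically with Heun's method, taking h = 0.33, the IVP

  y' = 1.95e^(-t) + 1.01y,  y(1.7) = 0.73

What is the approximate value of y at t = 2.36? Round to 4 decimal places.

Heun: k1 = f(t_n, y_n); k2 = f(t_n + h, y_n + h·k1); y_{n+1} = y_n + (h/2)·(k1 + k2).
t=1.700000, y=0.730000:
  k1 = f(1.700000, 0.730000) = 1.093533
  k2 = f(2.030000, 1.090866) = 1.357879
  y ← 0.730000 + (0.33/2)·(1.093533 + 1.357879) = 1.134483
t=2.030000, y=1.134483:
  k1 = f(2.030000, 1.134483) = 1.401932
  k2 = f(2.360000, 1.597120) = 1.797211
  y ← 1.134483 + (0.33/2)·(1.401932 + 1.797211) = 1.662342
y(2.36) ≈ 1.6623

1.6623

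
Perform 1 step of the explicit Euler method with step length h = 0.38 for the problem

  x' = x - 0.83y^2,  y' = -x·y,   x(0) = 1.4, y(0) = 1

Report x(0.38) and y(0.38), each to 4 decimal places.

1.6166, 0.4680

Euler on (x,y): x_{n+1} = x_n + h·x', y_{n+1} = y_n + h·y'.
0.000000: (1.400000, 1.000000); f=(0.570000, -1.400000) → (1.616600, 0.468000)
(x(0.38), y(0.38)) ≈ (1.6166, 0.4680)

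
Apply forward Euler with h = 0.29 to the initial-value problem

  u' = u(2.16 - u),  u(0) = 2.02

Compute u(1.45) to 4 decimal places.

2.1588

Euler: u_{n+1} = u_n + h·f(x_n, u_n).
x=0.000000, u=2.020000: f=0.282800 → u ← 2.020000 + 0.29·0.282800 = 2.102012
x=0.290000, u=2.102012: f=0.121891 → u ← 2.102012 + 0.29·0.121891 = 2.137361
x=0.580000, u=2.137361: f=0.048389 → u ← 2.137361 + 0.29·0.048389 = 2.151393
x=0.870000, u=2.151393: f=0.018516 → u ← 2.151393 + 0.29·0.018516 = 2.156763
x=1.160000, u=2.156763: f=0.006981 → u ← 2.156763 + 0.29·0.006981 = 2.158788
u(1.45) ≈ 2.1588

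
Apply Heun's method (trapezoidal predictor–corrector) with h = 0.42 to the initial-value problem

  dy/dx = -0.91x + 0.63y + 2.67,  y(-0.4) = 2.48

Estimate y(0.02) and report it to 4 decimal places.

4.5856

Heun: k1 = f(x_n, y_n); k2 = f(x_n + h, y_n + h·k1); y_{n+1} = y_n + (h/2)·(k1 + k2).
x=-0.400000, y=2.480000:
  k1 = f(-0.400000, 2.480000) = 4.596400
  k2 = f(0.020000, 4.410488) = 5.430407
  y ← 2.480000 + (0.42/2)·(4.596400 + 5.430407) = 4.585630
y(0.02) ≈ 4.5856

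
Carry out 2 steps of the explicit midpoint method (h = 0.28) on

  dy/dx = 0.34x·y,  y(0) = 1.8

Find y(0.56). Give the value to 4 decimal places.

1.8979

Midpoint: k1 = f(x_n, y_n); k2 = f(x_n + h/2, y_n + (h/2)·k1); y_{n+1} = y_n + h·k2.
x=0.000000, y=1.800000:
  k1 = f(0.000000, 1.800000) = 0.000000
  k2 = f(0.140000, 1.800000) = 0.085680
  y ← 1.800000 + 0.28·0.085680 = 1.823990
x=0.280000, y=1.823990:
  k1 = f(0.280000, 1.823990) = 0.173644
  k2 = f(0.420000, 1.848301) = 0.263937
  y ← 1.823990 + 0.28·0.263937 = 1.897893
y(0.56) ≈ 1.8979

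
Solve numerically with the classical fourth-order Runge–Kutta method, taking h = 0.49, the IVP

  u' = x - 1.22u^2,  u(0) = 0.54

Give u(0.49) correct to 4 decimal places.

RK4: k1 = f(x_n, u_n); k2 = f(x_n + h/2, u_n + (h/2)·k1); k3 = f(x_n + h/2, u_n + (h/2)·k2); k4 = f(x_n + h, u_n + h·k3); u_{n+1} = u_n + (h/6)·(k1 + 2k2 + 2k3 + k4).
x=0.000000, u=0.540000:
  k1 = f(0.000000, 0.540000) = -0.355752
  k2 = f(0.245000, 0.452841) = -0.005179
  k3 = f(0.245000, 0.538731) = -0.109082
  k4 = f(0.490000, 0.486550) = 0.201189
  u ← 0.540000 + (0.49/6)·(k1 + 2k2 + 2k3 + k4) = 0.508715
u(0.49) ≈ 0.5087

0.5087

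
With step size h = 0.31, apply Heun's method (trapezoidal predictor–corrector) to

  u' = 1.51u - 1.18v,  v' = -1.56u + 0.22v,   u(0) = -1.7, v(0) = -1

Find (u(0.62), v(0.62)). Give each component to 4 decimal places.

-3.8922, 1.3176

Heun on (u,v): k1 = f(x_n, state_n); k2 = f(x_n + h, state_n + h·k1); state_{n+1} = state_n + (h/2)·(k1 + k2).
0.000000: (-1.700000, -1.000000)
  k1 = (-1.387000, 2.432000)
  predictor → (-2.129970, -0.246080)
  k2 = (-2.925880, 3.268616)
  → (-2.368496, -0.116405)
0.310000: (-2.368496, -0.116405)
  k1 = (-3.439072, 3.669245)
  predictor → (-3.434609, 1.021062)
  k2 = (-6.391112, 5.582623)
  → (-3.892175, 1.317635)
(u(0.62), v(0.62)) ≈ (-3.8922, 1.3176)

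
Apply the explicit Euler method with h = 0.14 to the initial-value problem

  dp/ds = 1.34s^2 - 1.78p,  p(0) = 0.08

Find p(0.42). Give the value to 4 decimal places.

0.0513

Euler: p_{n+1} = p_n + h·f(s_n, p_n).
s=0.000000, p=0.080000: f=-0.142400 → p ← 0.080000 + 0.14·(-0.142400) = 0.060064
s=0.140000, p=0.060064: f=-0.080650 → p ← 0.060064 + 0.14·(-0.080650) = 0.048773
s=0.280000, p=0.048773: f=0.018240 → p ← 0.048773 + 0.14·0.018240 = 0.051327
p(0.42) ≈ 0.0513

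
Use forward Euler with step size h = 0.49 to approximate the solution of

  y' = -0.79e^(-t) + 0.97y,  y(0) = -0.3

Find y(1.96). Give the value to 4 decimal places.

-3.4836

Euler: y_{n+1} = y_n + h·f(t_n, y_n).
t=0.000000, y=-0.300000: f=-1.081000 → y ← -0.300000 + 0.49·(-1.081000) = -0.829690
t=0.490000, y=-0.829690: f=-1.288774 → y ← -0.829690 + 0.49·(-1.288774) = -1.461189
t=0.980000, y=-1.461189: f=-1.713849 → y ← -1.461189 + 0.49·(-1.713849) = -2.300976
t=1.470000, y=-2.300976: f=-2.413587 → y ← -2.300976 + 0.49·(-2.413587) = -3.483633
y(1.96) ≈ -3.4836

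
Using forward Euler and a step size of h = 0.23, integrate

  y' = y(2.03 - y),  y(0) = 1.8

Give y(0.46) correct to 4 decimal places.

1.9540

Euler: y_{n+1} = y_n + h·f(t_n, y_n).
t=0.000000, y=1.800000: f=0.414000 → y ← 1.800000 + 0.23·0.414000 = 1.895220
t=0.230000, y=1.895220: f=0.255438 → y ← 1.895220 + 0.23·0.255438 = 1.953971
y(0.46) ≈ 1.9540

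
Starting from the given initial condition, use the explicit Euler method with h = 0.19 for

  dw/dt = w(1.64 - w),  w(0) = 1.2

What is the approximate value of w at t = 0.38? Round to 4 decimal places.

Euler: w_{n+1} = w_n + h·f(t_n, w_n).
t=0.000000, w=1.200000: f=0.528000 → w ← 1.200000 + 0.19·0.528000 = 1.300320
t=0.190000, w=1.300320: f=0.441693 → w ← 1.300320 + 0.19·0.441693 = 1.384242
w(0.38) ≈ 1.3842

1.3842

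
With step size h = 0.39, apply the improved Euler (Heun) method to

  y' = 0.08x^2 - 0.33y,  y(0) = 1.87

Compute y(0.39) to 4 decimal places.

Heun: k1 = f(x_n, y_n); k2 = f(x_n + h, y_n + h·k1); y_{n+1} = y_n + (h/2)·(k1 + k2).
x=0.000000, y=1.870000:
  k1 = f(0.000000, 1.870000) = -0.617100
  k2 = f(0.390000, 1.629331) = -0.525511
  y ← 1.870000 + (0.39/2)·(-0.617100 + (-0.525511)) = 1.647191
y(0.39) ≈ 1.6472

1.6472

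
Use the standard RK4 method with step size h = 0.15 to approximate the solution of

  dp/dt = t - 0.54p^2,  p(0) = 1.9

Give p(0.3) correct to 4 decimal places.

1.4911

RK4: k1 = f(t_n, p_n); k2 = f(t_n + h/2, p_n + (h/2)·k1); k3 = f(t_n + h/2, p_n + (h/2)·k2); k4 = f(t_n + h, p_n + h·k3); p_{n+1} = p_n + (h/6)·(k1 + 2k2 + 2k3 + k4).
t=0.000000, p=1.900000:
  k1 = f(0.000000, 1.900000) = -1.949400
  k2 = f(0.075000, 1.753795) = -1.585930
  k3 = f(0.075000, 1.781055) = -1.637965
  k4 = f(0.150000, 1.654305) = -1.327832
  p ← 1.900000 + (0.15/6)·(k1 + 2k2 + 2k3 + k4) = 1.656874
t=0.150000, p=1.656874:
  k1 = f(0.150000, 1.656874) = -1.332426
  k2 = f(0.225000, 1.556942) = -1.083998
  k3 = f(0.225000, 1.575575) = -1.115515
  k4 = f(0.300000, 1.489547) = -0.898125
  p ← 1.656874 + (0.15/6)·(k1 + 2k2 + 2k3 + k4) = 1.491135
p(0.3) ≈ 1.4911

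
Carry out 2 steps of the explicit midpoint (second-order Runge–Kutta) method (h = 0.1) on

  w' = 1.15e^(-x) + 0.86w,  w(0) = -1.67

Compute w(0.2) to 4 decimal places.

Midpoint: k1 = f(x_n, w_n); k2 = f(x_n + h/2, w_n + (h/2)·k1); w_{n+1} = w_n + h·k2.
x=0.000000, w=-1.670000:
  k1 = f(0.000000, -1.670000) = -0.286200
  k2 = f(0.050000, -1.684310) = -0.354593
  w ← -1.670000 + 0.1·(-0.354593) = -1.705459
x=0.100000, w=-1.705459:
  k1 = f(0.100000, -1.705459) = -0.426132
  k2 = f(0.150000, -1.726766) = -0.495204
  w ← -1.705459 + 0.1·(-0.495204) = -1.754980
w(0.2) ≈ -1.7550

-1.7550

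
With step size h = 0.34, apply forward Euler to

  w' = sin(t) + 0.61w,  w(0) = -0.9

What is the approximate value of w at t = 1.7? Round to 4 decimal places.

-1.1159

Euler: w_{n+1} = w_n + h·f(t_n, w_n).
t=0.000000, w=-0.900000: f=-0.549000 → w ← -0.900000 + 0.34·(-0.549000) = -1.086660
t=0.340000, w=-1.086660: f=-0.329376 → w ← -1.086660 + 0.34·(-0.329376) = -1.198648
t=0.680000, w=-1.198648: f=-0.102382 → w ← -1.198648 + 0.34·(-0.102382) = -1.233458
t=1.020000, w=-1.233458: f=0.099699 → w ← -1.233458 + 0.34·0.099699 = -1.199560
t=1.360000, w=-1.199560: f=0.246133 → w ← -1.199560 + 0.34·0.246133 = -1.115875
w(1.7) ≈ -1.1159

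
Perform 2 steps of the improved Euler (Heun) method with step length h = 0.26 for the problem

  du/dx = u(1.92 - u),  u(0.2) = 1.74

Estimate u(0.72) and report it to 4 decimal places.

Heun: k1 = f(x_n, u_n); k2 = f(x_n + h, u_n + h·k1); u_{n+1} = u_n + (h/2)·(k1 + k2).
x=0.200000, u=1.740000:
  k1 = f(0.200000, 1.740000) = 0.313200
  k2 = f(0.460000, 1.821432) = 0.179535
  u ← 1.740000 + (0.26/2)·(0.313200 + 0.179535) = 1.804056
x=0.460000, u=1.804056:
  k1 = f(0.460000, 1.804056) = 0.209170
  k2 = f(0.720000, 1.858440) = 0.114406
  u ← 1.804056 + (0.26/2)·(0.209170 + 0.114406) = 1.846120
u(0.72) ≈ 1.8461

1.8461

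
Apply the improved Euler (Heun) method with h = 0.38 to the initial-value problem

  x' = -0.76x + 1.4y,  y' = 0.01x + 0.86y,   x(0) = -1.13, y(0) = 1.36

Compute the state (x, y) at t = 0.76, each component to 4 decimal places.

0.9295, 2.5880

Heun on (x,y): k1 = f(t_n, state_n); k2 = f(t_n + h, state_n + h·k1); state_{n+1} = state_n + (h/2)·(k1 + k2).
0.000000: (-1.130000, 1.360000)
  k1 = (2.762800, 1.158300)
  predictor → (-0.080136, 1.800154)
  k2 = (2.581119, 1.547331)
  → (-0.114655, 1.874070)
0.380000: (-0.114655, 1.874070)
  k1 = (2.710836, 1.610554)
  predictor → (0.915462, 2.486080)
  k2 = (2.784761, 2.147184)
  → (0.929508, 2.588040)
(x(0.76), y(0.76)) ≈ (0.9295, 2.5880)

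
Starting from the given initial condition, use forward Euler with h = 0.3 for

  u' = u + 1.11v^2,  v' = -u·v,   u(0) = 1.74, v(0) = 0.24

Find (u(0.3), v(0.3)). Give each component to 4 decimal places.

Euler on (u,v): u_{n+1} = u_n + h·u', v_{n+1} = v_n + h·v'.
0.000000: (1.740000, 0.240000); f=(1.803936, -0.417600) → (2.281181, 0.114720)
(u(0.3), v(0.3)) ≈ (2.2812, 0.1147)

2.2812, 0.1147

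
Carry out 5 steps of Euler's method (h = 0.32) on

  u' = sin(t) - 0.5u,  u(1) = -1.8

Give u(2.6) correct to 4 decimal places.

Euler: u_{n+1} = u_n + h·f(t_n, u_n).
t=1.000000, u=-1.800000: f=1.741471 → u ← -1.800000 + 0.32·1.741471 = -1.242729
t=1.320000, u=-1.242729: f=1.590080 → u ← -1.242729 + 0.32·1.590080 = -0.733904
t=1.640000, u=-0.733904: f=1.364558 → u ← -0.733904 + 0.32·1.364558 = -0.297245
t=1.960000, u=-0.297245: f=1.073834 → u ← -0.297245 + 0.32·1.073834 = 0.046382
t=2.280000, u=0.046382: f=0.735690 → u ← 0.046382 + 0.32·0.735690 = 0.281803
u(2.6) ≈ 0.2818

0.2818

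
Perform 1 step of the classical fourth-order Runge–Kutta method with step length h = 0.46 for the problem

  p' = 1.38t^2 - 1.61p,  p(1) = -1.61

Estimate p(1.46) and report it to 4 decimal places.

-0.0520

RK4: k1 = f(t_n, p_n); k2 = f(t_n + h/2, p_n + (h/2)·k1); k3 = f(t_n + h/2, p_n + (h/2)·k2); k4 = f(t_n + h, p_n + h·k3); p_{n+1} = p_n + (h/6)·(k1 + 2k2 + 2k3 + k4).
t=1.000000, p=-1.610000:
  k1 = f(1.000000, -1.610000) = 3.972100
  k2 = f(1.230000, -0.696417) = 3.209033
  k3 = f(1.230000, -0.871922) = 3.491597
  k4 = f(1.460000, -0.003865) = 2.947831
  p ← -1.610000 + (0.46/6)·(k1 + 2k2 + 2k3 + k4) = -0.052042
p(1.46) ≈ -0.0520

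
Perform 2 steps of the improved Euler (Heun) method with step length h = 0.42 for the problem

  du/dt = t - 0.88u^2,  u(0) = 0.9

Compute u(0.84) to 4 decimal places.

Heun: k1 = f(t_n, u_n); k2 = f(t_n + h, u_n + h·k1); u_{n+1} = u_n + (h/2)·(k1 + k2).
t=0.000000, u=0.900000:
  k1 = f(0.000000, 0.900000) = -0.712800
  k2 = f(0.420000, 0.600624) = 0.102541
  u ← 0.900000 + (0.42/2)·(-0.712800 + 0.102541) = 0.771846
t=0.420000, u=0.771846:
  k1 = f(0.420000, 0.771846) = -0.104256
  k2 = f(0.840000, 0.728058) = 0.373540
  u ← 0.771846 + (0.42/2)·(-0.104256 + 0.373540) = 0.828395
u(0.84) ≈ 0.8284

0.8284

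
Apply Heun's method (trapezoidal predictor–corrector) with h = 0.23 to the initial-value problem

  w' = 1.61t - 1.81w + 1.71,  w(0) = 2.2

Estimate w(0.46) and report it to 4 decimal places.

1.6474

Heun: k1 = f(t_n, w_n); k2 = f(t_n + h, w_n + h·k1); w_{n+1} = w_n + (h/2)·(k1 + k2).
t=0.000000, w=2.200000:
  k1 = f(0.000000, 2.200000) = -2.272000
  k2 = f(0.230000, 1.677440) = -0.955866
  w ← 2.200000 + (0.23/2)·(-2.272000 + (-0.955866)) = 1.828795
t=0.230000, w=1.828795:
  k1 = f(0.230000, 1.828795) = -1.229820
  k2 = f(0.460000, 1.545937) = -0.347546
  w ← 1.828795 + (0.23/2)·(-1.229820 + (-0.347546)) = 1.647398
w(0.46) ≈ 1.6474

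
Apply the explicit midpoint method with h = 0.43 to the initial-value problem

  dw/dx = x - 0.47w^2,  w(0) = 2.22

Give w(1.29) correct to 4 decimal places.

Midpoint: k1 = f(x_n, w_n); k2 = f(x_n + h/2, w_n + (h/2)·k1); w_{n+1} = w_n + h·k2.
x=0.000000, w=2.220000:
  k1 = f(0.000000, 2.220000) = -2.316348
  k2 = f(0.215000, 1.721985) = -1.178659
  w ← 2.220000 + 0.43·(-1.178659) = 1.713176
x=0.430000, w=1.713176:
  k1 = f(0.430000, 1.713176) = -0.949438
  k2 = f(0.645000, 1.509047) = -0.425295
  w ← 1.713176 + 0.43·(-0.425295) = 1.530299
x=0.860000, w=1.530299:
  k1 = f(0.860000, 1.530299) = -0.240654
  k2 = f(1.075000, 1.478559) = 0.047516
  w ← 1.530299 + 0.43·0.047516 = 1.550731
w(1.29) ≈ 1.5507

1.5507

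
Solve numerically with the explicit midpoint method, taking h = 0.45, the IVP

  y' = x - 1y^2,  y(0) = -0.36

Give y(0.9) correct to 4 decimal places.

Midpoint: k1 = f(x_n, y_n); k2 = f(x_n + h/2, y_n + (h/2)·k1); y_{n+1} = y_n + h·k2.
x=0.000000, y=-0.360000:
  k1 = f(0.000000, -0.360000) = -0.129600
  k2 = f(0.225000, -0.389160) = 0.073554
  y ← -0.360000 + 0.45·0.073554 = -0.326900
x=0.450000, y=-0.326900:
  k1 = f(0.450000, -0.326900) = 0.343136
  k2 = f(0.675000, -0.249695) = 0.612652
  y ← -0.326900 + 0.45·0.612652 = -0.051207
y(0.9) ≈ -0.0512

-0.0512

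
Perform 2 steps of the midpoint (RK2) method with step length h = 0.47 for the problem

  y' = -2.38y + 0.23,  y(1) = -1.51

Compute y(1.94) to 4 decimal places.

Midpoint: k1 = f(x_n, y_n); k2 = f(x_n + h/2, y_n + (h/2)·k1); y_{n+1} = y_n + h·k2.
x=1.000000, y=-1.510000:
  k1 = f(1.000000, -1.510000) = 3.823800
  k2 = f(1.235000, -0.611407) = 1.685149
  y ← -1.510000 + 0.47·1.685149 = -0.717980
x=1.470000, y=-0.717980:
  k1 = f(1.470000, -0.717980) = 1.938793
  k2 = f(1.705000, -0.262364) = 0.854426
  y ← -0.717980 + 0.47·0.854426 = -0.316400
y(1.94) ≈ -0.3164

-0.3164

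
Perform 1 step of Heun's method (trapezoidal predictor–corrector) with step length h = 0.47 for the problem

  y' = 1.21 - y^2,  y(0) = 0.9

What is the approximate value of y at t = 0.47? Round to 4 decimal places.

1.0002

Heun: k1 = f(t_n, y_n); k2 = f(t_n + h, y_n + h·k1); y_{n+1} = y_n + (h/2)·(k1 + k2).
t=0.000000, y=0.900000:
  k1 = f(0.000000, 0.900000) = 0.400000
  k2 = f(0.470000, 1.088000) = 0.026256
  y ← 0.900000 + (0.47/2)·(0.400000 + 0.026256) = 1.000170
y(0.47) ≈ 1.0002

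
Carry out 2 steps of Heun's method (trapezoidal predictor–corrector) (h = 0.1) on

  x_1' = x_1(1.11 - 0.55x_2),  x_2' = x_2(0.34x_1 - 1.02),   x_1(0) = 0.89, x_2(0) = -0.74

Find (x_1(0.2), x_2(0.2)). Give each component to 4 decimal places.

1.1977, -0.6475

Heun on (x_1,x_2): k1 = f(t_n, state_n); k2 = f(t_n + h, state_n + h·k1); state_{n+1} = state_n + (h/2)·(k1 + k2).
0.000000: (0.890000, -0.740000)
  k1 = (1.350130, 0.530876)
  predictor → (1.025013, -0.686912)
  k2 = (1.525016, 0.461259)
  → (1.033757, -0.690393)
0.100000: (1.033757, -0.690393)
  k1 = (1.540005, 0.461543)
  predictor → (1.187758, -0.644239)
  k2 = (1.739271, 0.396956)
  → (1.197721, -0.647468)
(x_1(0.2), x_2(0.2)) ≈ (1.1977, -0.6475)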